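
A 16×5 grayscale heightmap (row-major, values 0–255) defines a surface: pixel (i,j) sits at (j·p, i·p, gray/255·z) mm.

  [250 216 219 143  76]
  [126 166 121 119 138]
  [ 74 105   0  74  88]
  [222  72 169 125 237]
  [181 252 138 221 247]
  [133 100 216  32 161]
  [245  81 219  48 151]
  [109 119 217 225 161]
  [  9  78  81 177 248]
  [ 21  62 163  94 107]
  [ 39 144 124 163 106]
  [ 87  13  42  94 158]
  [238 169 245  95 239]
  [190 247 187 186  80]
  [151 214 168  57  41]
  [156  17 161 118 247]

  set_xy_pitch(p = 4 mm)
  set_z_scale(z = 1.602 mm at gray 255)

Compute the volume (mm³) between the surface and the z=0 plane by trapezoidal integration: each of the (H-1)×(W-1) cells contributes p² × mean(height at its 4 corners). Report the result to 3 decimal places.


827.738

height_mm = gray/255 × 1.602; cell vol = 4² × mean(4 corners)
unit = 4² × 1.602 / (4×255) = 0.0251294 mm³ per gray-sum
row 0: Σ corner-gray over 4 cells = 2558  → 64.2810
row 1: Σ corner-gray over 4 cells = 1596  → 40.1065
row 2: Σ corner-gray over 4 cells = 1711  → 42.9964
row 3: Σ corner-gray over 4 cells = 2841  → 71.3927
row 4: Σ corner-gray over 4 cells = 2640  → 66.3416
row 5: Σ corner-gray over 4 cells = 2082  → 52.3194
row 6: Σ corner-gray over 4 cells = 2484  → 62.4215
row 7: Σ corner-gray over 4 cells = 2321  → 58.3254
row 8: Σ corner-gray over 4 cells = 1695  → 42.5944
row 9: Σ corner-gray over 4 cells = 1773  → 44.5544
row 10: Σ corner-gray over 4 cells = 1550  → 38.9506
row 11: Σ corner-gray over 4 cells = 2038  → 51.2137
row 12: Σ corner-gray over 4 cells = 3005  → 75.5139
row 13: Σ corner-gray over 4 cells = 2580  → 64.8339
row 14: Σ corner-gray over 4 cells = 2065  → 51.8922
Σ rows: total corner-gray = 32939  → 827.7377 mm³


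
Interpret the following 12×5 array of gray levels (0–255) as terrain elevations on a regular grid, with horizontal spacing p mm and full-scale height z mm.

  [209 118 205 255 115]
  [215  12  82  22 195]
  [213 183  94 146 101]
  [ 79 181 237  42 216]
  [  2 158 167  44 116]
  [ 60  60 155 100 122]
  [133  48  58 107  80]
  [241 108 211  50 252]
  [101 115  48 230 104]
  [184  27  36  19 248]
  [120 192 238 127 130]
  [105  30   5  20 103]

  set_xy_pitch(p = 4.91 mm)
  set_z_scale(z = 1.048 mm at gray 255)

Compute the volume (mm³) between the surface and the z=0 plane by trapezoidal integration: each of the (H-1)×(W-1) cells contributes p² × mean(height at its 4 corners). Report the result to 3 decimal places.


height_mm = gray/255 × 1.048; cell vol = 4.91² × mean(4 corners)
unit = 4.91² × 1.048 / (4×255) = 0.0247699 mm³ per gray-sum
row 0: Σ corner-gray over 4 cells = 2122  → 52.5617
row 1: Σ corner-gray over 4 cells = 1802  → 44.6353
row 2: Σ corner-gray over 4 cells = 2375  → 58.8285
row 3: Σ corner-gray over 4 cells = 2071  → 51.2984
row 4: Σ corner-gray over 4 cells = 1668  → 41.3162
row 5: Σ corner-gray over 4 cells = 1451  → 35.9411
row 6: Σ corner-gray over 4 cells = 1870  → 46.3197
row 7: Σ corner-gray over 4 cells = 2222  → 55.0387
row 8: Σ corner-gray over 4 cells = 1587  → 39.3098
row 9: Σ corner-gray over 4 cells = 1960  → 48.5490
row 10: Σ corner-gray over 4 cells = 1682  → 41.6630
Σ rows: total corner-gray = 20810  → 515.4614 mm³

515.461


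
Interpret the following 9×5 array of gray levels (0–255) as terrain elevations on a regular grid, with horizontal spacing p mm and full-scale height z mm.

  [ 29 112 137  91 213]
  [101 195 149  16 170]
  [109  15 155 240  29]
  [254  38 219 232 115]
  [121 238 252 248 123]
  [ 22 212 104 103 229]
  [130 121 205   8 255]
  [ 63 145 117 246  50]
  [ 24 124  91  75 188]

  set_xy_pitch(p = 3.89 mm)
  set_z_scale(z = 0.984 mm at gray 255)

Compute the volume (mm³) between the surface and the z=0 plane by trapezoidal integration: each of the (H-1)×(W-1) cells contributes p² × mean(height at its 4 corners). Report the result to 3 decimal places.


height_mm = gray/255 × 0.984; cell vol = 3.89² × mean(4 corners)
unit = 3.89² × 0.984 / (4×255) = 0.014598 mm³ per gray-sum
row 0: Σ corner-gray over 4 cells = 1913  → 27.9260
row 1: Σ corner-gray over 4 cells = 1949  → 28.4516
row 2: Σ corner-gray over 4 cells = 2305  → 33.6484
row 3: Σ corner-gray over 4 cells = 3067  → 44.7721
row 4: Σ corner-gray over 4 cells = 2809  → 41.0059
row 5: Σ corner-gray over 4 cells = 2142  → 31.2690
row 6: Σ corner-gray over 4 cells = 2182  → 31.8529
row 7: Σ corner-gray over 4 cells = 1921  → 28.0428
Σ rows: total corner-gray = 18288  → 266.9687 mm³

266.969


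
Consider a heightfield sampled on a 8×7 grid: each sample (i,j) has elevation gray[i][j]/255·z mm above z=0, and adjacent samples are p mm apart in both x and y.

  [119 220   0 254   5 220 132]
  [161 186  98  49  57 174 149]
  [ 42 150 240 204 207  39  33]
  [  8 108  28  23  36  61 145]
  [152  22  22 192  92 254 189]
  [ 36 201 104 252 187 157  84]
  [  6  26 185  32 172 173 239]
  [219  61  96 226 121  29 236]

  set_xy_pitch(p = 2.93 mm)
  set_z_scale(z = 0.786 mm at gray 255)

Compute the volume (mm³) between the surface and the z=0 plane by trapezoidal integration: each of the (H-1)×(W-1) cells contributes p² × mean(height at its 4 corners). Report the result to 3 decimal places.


136.159

height_mm = gray/255 × 0.786; cell vol = 2.93² × mean(4 corners)
unit = 2.93² × 0.786 / (4×255) = 0.00661542 mm³ per gray-sum
row 0: Σ corner-gray over 6 cells = 3087  → 20.4218
row 1: Σ corner-gray over 6 cells = 3193  → 21.1230
row 2: Σ corner-gray over 6 cells = 2420  → 16.0093
row 3: Σ corner-gray over 6 cells = 2170  → 14.3555
row 4: Σ corner-gray over 6 cells = 3427  → 22.6711
row 5: Σ corner-gray over 6 cells = 3343  → 22.1154
row 6: Σ corner-gray over 6 cells = 2942  → 19.4626
Σ rows: total corner-gray = 20582  → 136.1586 mm³


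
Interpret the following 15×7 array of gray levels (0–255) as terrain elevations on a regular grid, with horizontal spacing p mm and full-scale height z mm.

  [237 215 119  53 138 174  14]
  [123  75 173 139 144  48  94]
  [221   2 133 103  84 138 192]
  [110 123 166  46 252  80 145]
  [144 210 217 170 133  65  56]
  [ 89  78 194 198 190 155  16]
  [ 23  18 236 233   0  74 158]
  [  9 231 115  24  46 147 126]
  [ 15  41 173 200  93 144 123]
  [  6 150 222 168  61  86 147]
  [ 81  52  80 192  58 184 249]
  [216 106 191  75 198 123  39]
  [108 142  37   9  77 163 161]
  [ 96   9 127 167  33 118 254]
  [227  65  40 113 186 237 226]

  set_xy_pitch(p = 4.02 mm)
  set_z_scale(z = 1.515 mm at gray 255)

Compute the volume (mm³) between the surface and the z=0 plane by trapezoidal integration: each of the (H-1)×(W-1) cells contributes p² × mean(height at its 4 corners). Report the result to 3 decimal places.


height_mm = gray/255 × 1.515; cell vol = 4.02² × mean(4 corners)
unit = 4.02² × 1.515 / (4×255) = 0.0240029 mm³ per gray-sum
row 0: Σ corner-gray over 6 cells = 3024  → 72.5849
row 1: Σ corner-gray over 6 cells = 2708  → 65.0000
row 2: Σ corner-gray over 6 cells = 2922  → 70.1366
row 3: Σ corner-gray over 6 cells = 3379  → 81.1060
row 4: Σ corner-gray over 6 cells = 3525  → 84.6104
row 5: Σ corner-gray over 6 cells = 3038  → 72.9210
row 6: Σ corner-gray over 6 cells = 2564  → 61.5436
row 7: Σ corner-gray over 6 cells = 2701  → 64.8320
row 8: Σ corner-gray over 6 cells = 2967  → 71.2167
row 9: Σ corner-gray over 6 cells = 2989  → 71.7448
row 10: Σ corner-gray over 6 cells = 3103  → 74.4811
row 11: Σ corner-gray over 6 cells = 2766  → 66.3922
row 12: Σ corner-gray over 6 cells = 2383  → 57.1990
row 13: Σ corner-gray over 6 cells = 2993  → 71.8408
Σ rows: total corner-gray = 41062  → 985.6090 mm³

985.609


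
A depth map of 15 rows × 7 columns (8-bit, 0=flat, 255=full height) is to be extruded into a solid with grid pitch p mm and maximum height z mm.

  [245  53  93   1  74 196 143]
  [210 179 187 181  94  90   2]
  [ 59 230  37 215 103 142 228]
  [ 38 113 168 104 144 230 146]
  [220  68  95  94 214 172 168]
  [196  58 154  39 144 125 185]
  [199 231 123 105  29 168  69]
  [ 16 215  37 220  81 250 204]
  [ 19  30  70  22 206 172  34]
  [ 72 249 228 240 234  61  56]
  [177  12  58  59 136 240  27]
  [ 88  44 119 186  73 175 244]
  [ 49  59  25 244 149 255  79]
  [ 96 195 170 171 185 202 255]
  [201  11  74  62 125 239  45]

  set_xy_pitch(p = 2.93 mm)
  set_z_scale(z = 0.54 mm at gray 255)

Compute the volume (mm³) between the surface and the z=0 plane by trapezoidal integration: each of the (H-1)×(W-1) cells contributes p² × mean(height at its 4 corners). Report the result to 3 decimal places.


height_mm = gray/255 × 0.54; cell vol = 2.93² × mean(4 corners)
unit = 2.93² × 0.54 / (4×255) = 0.00454495 mm³ per gray-sum
row 0: Σ corner-gray over 6 cells = 2896  → 13.1622
row 1: Σ corner-gray over 6 cells = 3415  → 15.5210
row 2: Σ corner-gray over 6 cells = 3443  → 15.6483
row 3: Σ corner-gray over 6 cells = 3376  → 15.3437
row 4: Σ corner-gray over 6 cells = 3095  → 14.0666
row 5: Σ corner-gray over 6 cells = 3001  → 13.6394
row 6: Σ corner-gray over 6 cells = 3406  → 15.4801
row 7: Σ corner-gray over 6 cells = 2879  → 13.0849
row 8: Σ corner-gray over 6 cells = 3205  → 14.5666
row 9: Σ corner-gray over 6 cells = 3366  → 15.2983
row 10: Σ corner-gray over 6 cells = 2740  → 12.4532
row 11: Σ corner-gray over 6 cells = 3118  → 14.1711
row 12: Σ corner-gray over 6 cells = 3789  → 17.2208
row 13: Σ corner-gray over 6 cells = 3465  → 15.7482
Σ rows: total corner-gray = 45194  → 205.4043 mm³

205.404


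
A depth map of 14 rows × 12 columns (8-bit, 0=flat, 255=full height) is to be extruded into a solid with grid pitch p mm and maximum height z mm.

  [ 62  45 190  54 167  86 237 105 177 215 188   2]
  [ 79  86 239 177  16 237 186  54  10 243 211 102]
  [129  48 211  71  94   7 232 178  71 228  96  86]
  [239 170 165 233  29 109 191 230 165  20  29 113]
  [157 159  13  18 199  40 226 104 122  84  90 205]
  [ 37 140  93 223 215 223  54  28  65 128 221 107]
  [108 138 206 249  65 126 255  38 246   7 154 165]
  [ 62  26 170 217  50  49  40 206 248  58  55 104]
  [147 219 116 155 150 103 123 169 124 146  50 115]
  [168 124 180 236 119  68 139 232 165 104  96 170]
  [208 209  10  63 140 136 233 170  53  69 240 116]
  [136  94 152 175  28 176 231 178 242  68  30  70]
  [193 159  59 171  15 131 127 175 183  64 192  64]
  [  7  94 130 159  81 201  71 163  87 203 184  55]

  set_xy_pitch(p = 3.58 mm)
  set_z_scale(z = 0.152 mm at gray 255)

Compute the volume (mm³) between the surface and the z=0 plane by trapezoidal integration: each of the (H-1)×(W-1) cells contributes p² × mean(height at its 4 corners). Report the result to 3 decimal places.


height_mm = gray/255 × 0.152; cell vol = 3.58² × mean(4 corners)
unit = 3.58² × 0.152 / (4×255) = 0.00190989 mm³ per gray-sum
row 0: Σ corner-gray over 11 cells = 6091  → 11.6332
row 1: Σ corner-gray over 11 cells = 5786  → 11.0507
row 2: Σ corner-gray over 11 cells = 5721  → 10.9265
row 3: Σ corner-gray over 11 cells = 5506  → 10.5159
row 4: Σ corner-gray over 11 cells = 5396  → 10.3058
row 5: Σ corner-gray over 11 cells = 6165  → 11.7745
row 6: Σ corner-gray over 11 cells = 5645  → 10.7814
row 7: Σ corner-gray over 11 cells = 5376  → 10.2676
row 8: Σ corner-gray over 11 cells = 6236  → 11.9101
row 9: Σ corner-gray over 11 cells = 6234  → 11.9063
row 10: Σ corner-gray over 11 cells = 5924  → 11.3142
row 11: Σ corner-gray over 11 cells = 5763  → 11.0067
row 12: Σ corner-gray over 11 cells = 5617  → 10.7279
Σ rows: total corner-gray = 75460  → 144.1207 mm³

144.121


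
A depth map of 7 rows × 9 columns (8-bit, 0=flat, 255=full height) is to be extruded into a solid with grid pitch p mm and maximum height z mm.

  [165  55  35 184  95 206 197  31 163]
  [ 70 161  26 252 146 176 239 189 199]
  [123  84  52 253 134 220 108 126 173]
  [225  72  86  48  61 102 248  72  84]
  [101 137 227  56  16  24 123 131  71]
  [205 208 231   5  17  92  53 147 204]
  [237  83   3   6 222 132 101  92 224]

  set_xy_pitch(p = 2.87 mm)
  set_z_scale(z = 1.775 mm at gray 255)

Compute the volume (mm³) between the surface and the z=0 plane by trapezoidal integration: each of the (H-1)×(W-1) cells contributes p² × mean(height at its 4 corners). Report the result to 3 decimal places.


height_mm = gray/255 × 1.775; cell vol = 2.87² × mean(4 corners)
unit = 2.87² × 1.775 / (4×255) = 0.0143338 mm³ per gray-sum
row 0: Σ corner-gray over 8 cells = 4581  → 65.6632
row 1: Σ corner-gray over 8 cells = 4897  → 70.1927
row 2: Σ corner-gray over 8 cells = 3937  → 56.4323
row 3: Σ corner-gray over 8 cells = 3287  → 47.1153
row 4: Σ corner-gray over 8 cells = 3515  → 50.3834
row 5: Σ corner-gray over 8 cells = 3654  → 52.3758
Σ rows: total corner-gray = 23871  → 342.1626 mm³

342.163


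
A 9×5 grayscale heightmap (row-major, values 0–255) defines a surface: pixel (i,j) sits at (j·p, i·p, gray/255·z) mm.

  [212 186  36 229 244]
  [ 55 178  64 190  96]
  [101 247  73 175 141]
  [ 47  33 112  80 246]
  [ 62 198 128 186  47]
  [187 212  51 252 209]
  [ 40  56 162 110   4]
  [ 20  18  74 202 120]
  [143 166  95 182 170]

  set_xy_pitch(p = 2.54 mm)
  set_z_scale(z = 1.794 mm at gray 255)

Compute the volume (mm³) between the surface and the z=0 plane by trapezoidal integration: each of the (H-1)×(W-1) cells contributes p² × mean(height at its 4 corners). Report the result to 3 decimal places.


187.354

height_mm = gray/255 × 1.794; cell vol = 2.54² × mean(4 corners)
unit = 2.54² × 1.794 / (4×255) = 0.0113472 mm³ per gray-sum
row 0: Σ corner-gray over 4 cells = 2373  → 26.9270
row 1: Σ corner-gray over 4 cells = 2247  → 25.4972
row 2: Σ corner-gray over 4 cells = 1975  → 22.4108
row 3: Σ corner-gray over 4 cells = 1876  → 21.2874
row 4: Σ corner-gray over 4 cells = 2559  → 29.0376
row 5: Σ corner-gray over 4 cells = 2126  → 24.1242
row 6: Σ corner-gray over 4 cells = 1428  → 16.2038
row 7: Σ corner-gray over 4 cells = 1927  → 21.8661
Σ rows: total corner-gray = 16511  → 187.3540 mm³


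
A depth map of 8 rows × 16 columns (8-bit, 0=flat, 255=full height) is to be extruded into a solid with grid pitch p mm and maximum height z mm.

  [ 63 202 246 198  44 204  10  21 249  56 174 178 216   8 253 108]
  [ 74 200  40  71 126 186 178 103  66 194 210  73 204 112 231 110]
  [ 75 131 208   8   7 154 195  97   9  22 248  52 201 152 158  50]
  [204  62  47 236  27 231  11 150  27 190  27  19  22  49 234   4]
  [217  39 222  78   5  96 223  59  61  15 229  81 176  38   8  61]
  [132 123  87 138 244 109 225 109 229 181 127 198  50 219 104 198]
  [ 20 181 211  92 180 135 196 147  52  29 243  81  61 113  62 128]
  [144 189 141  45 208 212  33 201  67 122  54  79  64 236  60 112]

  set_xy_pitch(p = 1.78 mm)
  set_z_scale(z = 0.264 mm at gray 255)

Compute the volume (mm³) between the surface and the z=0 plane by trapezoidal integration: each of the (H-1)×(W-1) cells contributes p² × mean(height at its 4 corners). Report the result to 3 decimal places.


height_mm = gray/255 × 0.264; cell vol = 1.78² × mean(4 corners)
unit = 1.78² × 0.264 / (4×255) = 0.000820056 mm³ per gray-sum
row 0: Σ corner-gray over 15 cells = 8461  → 6.9385
row 1: Σ corner-gray over 15 cells = 7581  → 6.2168
row 2: Σ corner-gray over 15 cells = 6281  → 5.1508
row 3: Σ corner-gray over 15 cells = 5810  → 4.7645
row 4: Σ corner-gray over 15 cells = 7554  → 6.1947
row 5: Σ corner-gray over 15 cells = 8330  → 6.8311
row 6: Σ corner-gray over 15 cells = 7392  → 6.0619
Σ rows: total corner-gray = 51409  → 42.1583 mm³

42.158


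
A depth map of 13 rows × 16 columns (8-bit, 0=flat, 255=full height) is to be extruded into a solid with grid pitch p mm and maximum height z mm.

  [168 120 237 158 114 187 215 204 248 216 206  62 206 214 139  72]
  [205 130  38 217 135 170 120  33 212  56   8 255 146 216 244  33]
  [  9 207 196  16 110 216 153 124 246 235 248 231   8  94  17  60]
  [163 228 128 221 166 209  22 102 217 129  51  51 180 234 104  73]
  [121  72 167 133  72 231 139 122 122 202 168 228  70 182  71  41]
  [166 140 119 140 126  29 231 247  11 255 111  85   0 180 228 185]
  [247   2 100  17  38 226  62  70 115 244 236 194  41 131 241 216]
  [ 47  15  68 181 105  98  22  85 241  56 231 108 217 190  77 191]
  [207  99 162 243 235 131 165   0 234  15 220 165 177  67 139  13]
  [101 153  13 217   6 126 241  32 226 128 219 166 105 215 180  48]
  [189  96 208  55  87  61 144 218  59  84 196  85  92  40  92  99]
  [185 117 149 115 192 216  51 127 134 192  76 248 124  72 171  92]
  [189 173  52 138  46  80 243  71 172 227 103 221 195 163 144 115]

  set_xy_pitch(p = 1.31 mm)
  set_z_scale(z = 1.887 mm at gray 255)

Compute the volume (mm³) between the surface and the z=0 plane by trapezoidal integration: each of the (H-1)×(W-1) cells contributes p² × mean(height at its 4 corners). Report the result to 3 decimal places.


height_mm = gray/255 × 1.887; cell vol = 1.31² × mean(4 corners)
unit = 1.31² × 1.887 / (4×255) = 0.00317479 mm³ per gray-sum
row 0: Σ corner-gray over 15 cells = 9490  → 30.1287
row 1: Σ corner-gray over 15 cells = 8469  → 26.8873
row 2: Σ corner-gray over 15 cells = 8591  → 27.2746
row 3: Σ corner-gray over 15 cells = 8440  → 26.7952
row 4: Σ corner-gray over 15 cells = 8275  → 26.2713
row 5: Σ corner-gray over 15 cells = 8052  → 25.5634
row 6: Σ corner-gray over 15 cells = 7523  → 23.8839
row 7: Σ corner-gray over 15 cells = 7950  → 25.2395
row 8: Σ corner-gray over 15 cells = 8527  → 27.0714
row 9: Σ corner-gray over 15 cells = 7525  → 23.8903
row 10: Σ corner-gray over 15 cells = 7567  → 24.0236
row 11: Σ corner-gray over 15 cells = 8605  → 27.3190
Σ rows: total corner-gray = 99014  → 314.3482 mm³

314.348


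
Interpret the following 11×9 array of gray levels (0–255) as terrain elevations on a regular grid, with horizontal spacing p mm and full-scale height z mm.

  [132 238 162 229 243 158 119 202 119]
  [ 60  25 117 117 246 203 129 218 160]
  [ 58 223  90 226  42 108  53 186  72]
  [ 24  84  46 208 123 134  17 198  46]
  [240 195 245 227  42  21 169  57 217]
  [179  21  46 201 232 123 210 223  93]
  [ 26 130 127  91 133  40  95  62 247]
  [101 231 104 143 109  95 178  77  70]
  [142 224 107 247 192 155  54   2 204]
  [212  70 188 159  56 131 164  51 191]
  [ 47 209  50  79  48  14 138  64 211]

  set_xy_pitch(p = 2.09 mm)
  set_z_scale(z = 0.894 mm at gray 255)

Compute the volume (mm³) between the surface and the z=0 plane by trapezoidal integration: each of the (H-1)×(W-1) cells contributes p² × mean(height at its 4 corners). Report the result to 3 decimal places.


160.717

height_mm = gray/255 × 0.894; cell vol = 2.09² × mean(4 corners)
unit = 2.09² × 0.894 / (4×255) = 0.00382851 mm³ per gray-sum
row 0: Σ corner-gray over 8 cells = 5283  → 20.2260
row 1: Σ corner-gray over 8 cells = 4316  → 16.5239
row 2: Σ corner-gray over 8 cells = 3676  → 14.0736
row 3: Σ corner-gray over 8 cells = 4059  → 15.5399
row 4: Σ corner-gray over 8 cells = 4753  → 18.1969
row 5: Σ corner-gray over 8 cells = 4013  → 15.3638
row 6: Σ corner-gray over 8 cells = 3674  → 14.0660
row 7: Σ corner-gray over 8 cells = 4353  → 16.6655
row 8: Σ corner-gray over 8 cells = 4349  → 16.6502
row 9: Σ corner-gray over 8 cells = 3503  → 13.4113
Σ rows: total corner-gray = 41979  → 160.7171 mm³


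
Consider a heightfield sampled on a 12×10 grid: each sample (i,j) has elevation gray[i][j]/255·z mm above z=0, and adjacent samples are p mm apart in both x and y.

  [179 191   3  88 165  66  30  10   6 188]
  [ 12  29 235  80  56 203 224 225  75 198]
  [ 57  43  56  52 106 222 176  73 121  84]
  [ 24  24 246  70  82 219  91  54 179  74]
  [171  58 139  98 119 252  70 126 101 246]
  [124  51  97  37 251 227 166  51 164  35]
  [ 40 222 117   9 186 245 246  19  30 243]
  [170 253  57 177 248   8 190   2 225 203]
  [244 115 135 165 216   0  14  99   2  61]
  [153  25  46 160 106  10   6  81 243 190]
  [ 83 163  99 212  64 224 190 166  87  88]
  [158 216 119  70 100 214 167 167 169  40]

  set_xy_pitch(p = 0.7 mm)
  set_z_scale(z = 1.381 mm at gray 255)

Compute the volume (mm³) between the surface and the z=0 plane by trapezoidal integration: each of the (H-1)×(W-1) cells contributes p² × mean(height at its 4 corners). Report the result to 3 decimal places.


height_mm = gray/255 × 1.381; cell vol = 0.7² × mean(4 corners)
unit = 0.7² × 1.381 / (4×255) = 0.000663422 mm³ per gray-sum
row 0: Σ corner-gray over 9 cells = 3949  → 2.6199
row 1: Σ corner-gray over 9 cells = 4303  → 2.8547
row 2: Σ corner-gray over 9 cells = 3867  → 2.5655
row 3: Σ corner-gray over 9 cells = 4371  → 2.8998
row 4: Σ corner-gray over 9 cells = 4590  → 3.0451
row 5: Σ corner-gray over 9 cells = 4678  → 3.1035
row 6: Σ corner-gray over 9 cells = 5124  → 3.3994
row 7: Σ corner-gray over 9 cells = 4490  → 2.9788
row 8: Σ corner-gray over 9 cells = 3494  → 2.3180
row 9: Σ corner-gray over 9 cells = 4278  → 2.8381
row 10: Σ corner-gray over 9 cells = 5223  → 3.4651
Σ rows: total corner-gray = 48367  → 32.0877 mm³

32.088


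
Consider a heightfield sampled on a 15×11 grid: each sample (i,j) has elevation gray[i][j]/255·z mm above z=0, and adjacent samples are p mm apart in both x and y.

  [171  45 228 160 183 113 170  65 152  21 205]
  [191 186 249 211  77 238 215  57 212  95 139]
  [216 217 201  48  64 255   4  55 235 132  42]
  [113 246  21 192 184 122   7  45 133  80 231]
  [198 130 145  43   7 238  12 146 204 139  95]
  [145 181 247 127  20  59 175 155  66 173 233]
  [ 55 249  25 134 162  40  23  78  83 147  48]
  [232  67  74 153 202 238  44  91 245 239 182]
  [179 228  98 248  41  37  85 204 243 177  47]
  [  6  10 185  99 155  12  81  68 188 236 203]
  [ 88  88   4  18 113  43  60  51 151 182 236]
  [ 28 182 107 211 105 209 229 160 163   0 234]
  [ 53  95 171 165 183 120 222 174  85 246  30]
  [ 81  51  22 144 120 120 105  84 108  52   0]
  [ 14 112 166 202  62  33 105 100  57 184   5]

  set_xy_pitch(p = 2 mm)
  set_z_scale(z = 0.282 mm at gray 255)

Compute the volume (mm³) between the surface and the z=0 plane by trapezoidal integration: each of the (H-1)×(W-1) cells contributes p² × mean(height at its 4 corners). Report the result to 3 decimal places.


79.227

height_mm = gray/255 × 0.282; cell vol = 2² × mean(4 corners)
unit = 2² × 0.282 / (4×255) = 0.00110588 mm³ per gray-sum
row 0: Σ corner-gray over 10 cells = 6060  → 6.7016
row 1: Σ corner-gray over 10 cells = 6090  → 6.7348
row 2: Σ corner-gray over 10 cells = 5084  → 5.6223
row 3: Σ corner-gray over 10 cells = 4825  → 5.3359
row 4: Σ corner-gray over 10 cells = 5205  → 5.7561
row 5: Σ corner-gray over 10 cells = 4769  → 5.2740
row 6: Σ corner-gray over 10 cells = 5105  → 5.6455
row 7: Σ corner-gray over 10 cells = 6068  → 6.7105
row 8: Σ corner-gray over 10 cells = 5225  → 5.7782
row 9: Σ corner-gray over 10 cells = 4021  → 4.4468
row 10: Σ corner-gray over 10 cells = 4738  → 5.2397
row 11: Σ corner-gray over 10 cells = 5999  → 6.6342
row 12: Σ corner-gray over 10 cells = 4698  → 5.1954
row 13: Σ corner-gray over 10 cells = 3754  → 4.1515
Σ rows: total corner-gray = 71641  → 79.2265 mm³


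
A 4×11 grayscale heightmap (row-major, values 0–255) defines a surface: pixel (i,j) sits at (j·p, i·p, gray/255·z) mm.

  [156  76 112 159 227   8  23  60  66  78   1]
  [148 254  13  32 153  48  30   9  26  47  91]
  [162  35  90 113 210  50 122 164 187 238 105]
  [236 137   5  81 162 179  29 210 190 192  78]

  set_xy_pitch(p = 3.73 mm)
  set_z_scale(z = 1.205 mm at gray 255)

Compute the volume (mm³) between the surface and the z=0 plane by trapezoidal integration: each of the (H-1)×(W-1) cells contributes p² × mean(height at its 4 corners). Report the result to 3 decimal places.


209.645

height_mm = gray/255 × 1.205; cell vol = 3.73² × mean(4 corners)
unit = 3.73² × 1.205 / (4×255) = 0.0164363 mm³ per gray-sum
row 0: Σ corner-gray over 10 cells = 3238  → 53.2208
row 1: Σ corner-gray over 10 cells = 4148  → 68.1778
row 2: Σ corner-gray over 10 cells = 5369  → 88.2466
Σ rows: total corner-gray = 12755  → 209.6452 mm³


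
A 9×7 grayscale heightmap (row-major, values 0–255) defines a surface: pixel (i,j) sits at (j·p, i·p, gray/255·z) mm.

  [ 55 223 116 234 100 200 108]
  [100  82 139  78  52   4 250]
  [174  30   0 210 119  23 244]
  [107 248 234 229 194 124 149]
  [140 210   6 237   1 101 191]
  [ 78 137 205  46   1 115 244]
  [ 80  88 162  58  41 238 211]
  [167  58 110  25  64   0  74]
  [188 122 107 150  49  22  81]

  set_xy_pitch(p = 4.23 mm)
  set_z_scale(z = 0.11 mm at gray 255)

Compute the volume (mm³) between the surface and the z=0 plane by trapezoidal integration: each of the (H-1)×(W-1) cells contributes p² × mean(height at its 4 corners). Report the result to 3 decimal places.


height_mm = gray/255 × 0.11; cell vol = 4.23² × mean(4 corners)
unit = 4.23² × 0.11 / (4×255) = 0.00192963 mm³ per gray-sum
row 0: Σ corner-gray over 6 cells = 2969  → 5.7291
row 1: Σ corner-gray over 6 cells = 2242  → 4.3262
row 2: Σ corner-gray over 6 cells = 3496  → 6.7460
row 3: Σ corner-gray over 6 cells = 3755  → 7.2457
row 4: Σ corner-gray over 6 cells = 2771  → 5.3470
row 5: Σ corner-gray over 6 cells = 2795  → 5.3933
row 6: Σ corner-gray over 6 cells = 2220  → 4.2838
row 7: Σ corner-gray over 6 cells = 1924  → 3.7126
Σ rows: total corner-gray = 22172  → 42.7837 mm³

42.784


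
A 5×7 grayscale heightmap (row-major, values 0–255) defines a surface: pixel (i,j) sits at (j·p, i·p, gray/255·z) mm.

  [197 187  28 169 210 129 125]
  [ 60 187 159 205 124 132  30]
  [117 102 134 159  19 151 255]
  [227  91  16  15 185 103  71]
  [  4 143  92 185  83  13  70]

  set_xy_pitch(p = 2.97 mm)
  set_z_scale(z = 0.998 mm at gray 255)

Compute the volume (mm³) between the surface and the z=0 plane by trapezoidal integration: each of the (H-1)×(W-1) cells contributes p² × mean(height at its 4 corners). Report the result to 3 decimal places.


99.442

height_mm = gray/255 × 0.998; cell vol = 2.97² × mean(4 corners)
unit = 2.97² × 0.998 / (4×255) = 0.00863065 mm³ per gray-sum
row 0: Σ corner-gray over 6 cells = 3472  → 29.9656
row 1: Σ corner-gray over 6 cells = 3206  → 27.6698
row 2: Σ corner-gray over 6 cells = 2620  → 22.6123
row 3: Σ corner-gray over 6 cells = 2224  → 19.1946
Σ rows: total corner-gray = 11522  → 99.4423 mm³


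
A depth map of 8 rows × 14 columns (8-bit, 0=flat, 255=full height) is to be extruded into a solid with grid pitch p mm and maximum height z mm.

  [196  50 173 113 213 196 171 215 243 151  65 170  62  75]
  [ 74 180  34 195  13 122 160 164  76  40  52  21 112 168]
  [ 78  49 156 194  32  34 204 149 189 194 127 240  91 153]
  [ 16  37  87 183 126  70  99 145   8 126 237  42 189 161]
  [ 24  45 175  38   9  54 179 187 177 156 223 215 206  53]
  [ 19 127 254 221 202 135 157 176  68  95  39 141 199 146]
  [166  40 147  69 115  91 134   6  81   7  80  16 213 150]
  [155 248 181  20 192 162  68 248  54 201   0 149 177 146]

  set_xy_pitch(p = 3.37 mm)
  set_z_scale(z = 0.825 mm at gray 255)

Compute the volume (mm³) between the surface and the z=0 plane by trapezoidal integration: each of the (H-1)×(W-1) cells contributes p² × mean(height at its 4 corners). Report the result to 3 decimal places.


410.124

height_mm = gray/255 × 0.825; cell vol = 3.37² × mean(4 corners)
unit = 3.37² × 0.825 / (4×255) = 0.00918573 mm³ per gray-sum
row 0: Σ corner-gray over 13 cells = 6495  → 59.6613
row 1: Σ corner-gray over 13 cells = 6129  → 56.2993
row 2: Σ corner-gray over 13 cells = 6424  → 59.0091
row 3: Σ corner-gray over 13 cells = 6280  → 57.6864
row 4: Σ corner-gray over 13 cells = 7198  → 66.1189
row 5: Σ corner-gray over 13 cells = 6107  → 56.0972
row 6: Σ corner-gray over 13 cells = 6015  → 55.2522
Σ rows: total corner-gray = 44648  → 410.1244 mm³


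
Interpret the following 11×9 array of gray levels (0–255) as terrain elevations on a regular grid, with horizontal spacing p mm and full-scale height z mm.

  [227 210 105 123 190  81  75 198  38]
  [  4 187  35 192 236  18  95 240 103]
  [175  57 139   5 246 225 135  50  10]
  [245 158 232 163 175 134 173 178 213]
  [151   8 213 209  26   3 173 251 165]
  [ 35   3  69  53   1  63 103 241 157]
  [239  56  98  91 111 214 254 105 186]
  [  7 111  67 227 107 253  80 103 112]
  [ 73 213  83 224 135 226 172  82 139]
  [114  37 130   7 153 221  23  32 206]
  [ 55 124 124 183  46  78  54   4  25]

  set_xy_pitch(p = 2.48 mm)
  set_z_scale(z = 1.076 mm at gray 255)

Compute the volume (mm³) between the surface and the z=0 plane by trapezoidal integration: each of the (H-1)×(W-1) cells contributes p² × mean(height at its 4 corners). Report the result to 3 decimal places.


height_mm = gray/255 × 1.076; cell vol = 2.48² × mean(4 corners)
unit = 2.48² × 1.076 / (4×255) = 0.00648807 mm³ per gray-sum
row 0: Σ corner-gray over 8 cells = 4342  → 28.1712
row 1: Σ corner-gray over 8 cells = 4012  → 26.0301
row 2: Σ corner-gray over 8 cells = 4783  → 31.0324
row 3: Σ corner-gray over 8 cells = 4966  → 32.2198
row 4: Σ corner-gray over 8 cells = 3340  → 21.6702
row 5: Σ corner-gray over 8 cells = 3541  → 22.9743
row 6: Σ corner-gray over 8 cells = 4298  → 27.8857
row 7: Σ corner-gray over 8 cells = 4497  → 29.1768
row 8: Σ corner-gray over 8 cells = 4008  → 26.0042
row 9: Σ corner-gray over 8 cells = 2832  → 18.3742
Σ rows: total corner-gray = 40619  → 263.5389 mm³

263.539


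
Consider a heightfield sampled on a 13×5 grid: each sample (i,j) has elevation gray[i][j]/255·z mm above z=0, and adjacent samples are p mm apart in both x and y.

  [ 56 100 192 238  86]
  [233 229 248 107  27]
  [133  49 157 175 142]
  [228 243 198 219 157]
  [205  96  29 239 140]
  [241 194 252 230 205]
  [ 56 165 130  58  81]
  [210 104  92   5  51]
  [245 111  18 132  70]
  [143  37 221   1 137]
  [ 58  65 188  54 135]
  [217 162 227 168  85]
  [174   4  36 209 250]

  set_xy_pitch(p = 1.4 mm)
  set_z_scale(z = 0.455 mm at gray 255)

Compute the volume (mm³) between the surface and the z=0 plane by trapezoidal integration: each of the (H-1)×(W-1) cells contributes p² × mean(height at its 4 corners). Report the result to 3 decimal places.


23.549

height_mm = gray/255 × 0.455; cell vol = 1.4² × mean(4 corners)
unit = 1.4² × 0.455 / (4×255) = 0.000874314 mm³ per gray-sum
row 0: Σ corner-gray over 4 cells = 2630  → 2.2994
row 1: Σ corner-gray over 4 cells = 2465  → 2.1552
row 2: Σ corner-gray over 4 cells = 2742  → 2.3974
row 3: Σ corner-gray over 4 cells = 2778  → 2.4288
row 4: Σ corner-gray over 4 cells = 2871  → 2.5102
row 5: Σ corner-gray over 4 cells = 2641  → 2.3091
row 6: Σ corner-gray over 4 cells = 1506  → 1.3167
row 7: Σ corner-gray over 4 cells = 1500  → 1.3115
row 8: Σ corner-gray over 4 cells = 1635  → 1.4295
row 9: Σ corner-gray over 4 cells = 1605  → 1.4033
row 10: Σ corner-gray over 4 cells = 2223  → 1.9436
row 11: Σ corner-gray over 4 cells = 2338  → 2.0441
Σ rows: total corner-gray = 26934  → 23.5488 mm³


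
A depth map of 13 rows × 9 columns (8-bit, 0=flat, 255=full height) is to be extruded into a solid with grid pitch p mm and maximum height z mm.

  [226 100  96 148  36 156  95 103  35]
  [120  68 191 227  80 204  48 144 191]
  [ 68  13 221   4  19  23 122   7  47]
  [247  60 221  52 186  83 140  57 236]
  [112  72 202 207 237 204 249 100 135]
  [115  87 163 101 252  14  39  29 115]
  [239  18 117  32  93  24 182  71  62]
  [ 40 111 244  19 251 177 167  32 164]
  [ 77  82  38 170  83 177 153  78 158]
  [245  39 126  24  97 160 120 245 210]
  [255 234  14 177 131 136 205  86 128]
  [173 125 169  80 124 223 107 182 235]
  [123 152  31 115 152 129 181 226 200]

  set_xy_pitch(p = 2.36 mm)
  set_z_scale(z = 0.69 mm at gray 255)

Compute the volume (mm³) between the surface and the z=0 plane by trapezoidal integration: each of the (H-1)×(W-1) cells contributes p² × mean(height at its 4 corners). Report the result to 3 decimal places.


179.959

height_mm = gray/255 × 0.69; cell vol = 2.36² × mean(4 corners)
unit = 2.36² × 0.69 / (4×255) = 0.00376767 mm³ per gray-sum
row 0: Σ corner-gray over 8 cells = 3964  → 14.9350
row 1: Σ corner-gray over 8 cells = 3168  → 11.9360
row 2: Σ corner-gray over 8 cells = 3014  → 11.3558
row 3: Σ corner-gray over 8 cells = 4870  → 18.3486
row 4: Σ corner-gray over 8 cells = 4389  → 16.5363
row 5: Σ corner-gray over 8 cells = 2975  → 11.2088
row 6: Σ corner-gray over 8 cells = 3581  → 13.4920
row 7: Σ corner-gray over 8 cells = 4003  → 15.0820
row 8: Σ corner-gray over 8 cells = 3874  → 14.5960
row 9: Σ corner-gray over 8 cells = 4426  → 16.6757
row 10: Σ corner-gray over 8 cells = 4777  → 17.9982
row 11: Σ corner-gray over 8 cells = 4723  → 17.7947
Σ rows: total corner-gray = 47764  → 179.9590 mm³


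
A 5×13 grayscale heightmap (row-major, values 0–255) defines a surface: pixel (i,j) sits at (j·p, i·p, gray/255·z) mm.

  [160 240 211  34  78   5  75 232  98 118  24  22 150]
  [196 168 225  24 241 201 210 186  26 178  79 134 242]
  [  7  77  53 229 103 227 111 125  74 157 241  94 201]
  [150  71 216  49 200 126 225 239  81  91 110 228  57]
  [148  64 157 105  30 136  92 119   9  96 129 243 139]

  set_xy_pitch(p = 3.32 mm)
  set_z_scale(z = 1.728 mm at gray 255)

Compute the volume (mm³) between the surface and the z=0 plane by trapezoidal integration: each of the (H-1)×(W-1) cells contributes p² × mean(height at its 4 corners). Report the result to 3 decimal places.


height_mm = gray/255 × 1.728; cell vol = 3.32² × mean(4 corners)
unit = 3.32² × 1.728 / (4×255) = 0.0186732 mm³ per gray-sum
row 0: Σ corner-gray over 12 cells = 6366  → 118.8739
row 1: Σ corner-gray over 12 cells = 6972  → 130.1898
row 2: Σ corner-gray over 12 cells = 6669  → 124.5319
row 3: Σ corner-gray over 12 cells = 6126  → 114.3923
Σ rows: total corner-gray = 26133  → 487.9878 mm³

487.988


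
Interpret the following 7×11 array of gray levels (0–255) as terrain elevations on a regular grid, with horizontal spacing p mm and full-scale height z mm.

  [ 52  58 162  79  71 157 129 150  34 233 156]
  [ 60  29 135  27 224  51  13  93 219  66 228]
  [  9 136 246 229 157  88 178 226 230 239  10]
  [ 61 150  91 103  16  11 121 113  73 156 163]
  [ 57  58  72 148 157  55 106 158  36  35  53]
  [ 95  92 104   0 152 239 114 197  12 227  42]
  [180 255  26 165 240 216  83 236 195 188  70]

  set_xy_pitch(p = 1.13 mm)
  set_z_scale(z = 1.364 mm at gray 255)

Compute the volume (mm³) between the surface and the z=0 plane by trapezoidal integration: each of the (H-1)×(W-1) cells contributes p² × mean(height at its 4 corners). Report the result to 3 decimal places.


height_mm = gray/255 × 1.364; cell vol = 1.13² × mean(4 corners)
unit = 1.13² × 1.364 / (4×255) = 0.00170754 mm³ per gray-sum
row 0: Σ corner-gray over 10 cells = 4356  → 7.4380
row 1: Σ corner-gray over 10 cells = 5479  → 9.3556
row 2: Σ corner-gray over 10 cells = 5369  → 9.1678
row 3: Σ corner-gray over 10 cells = 3652  → 6.2359
row 4: Σ corner-gray over 10 cells = 4171  → 7.1222
row 5: Σ corner-gray over 10 cells = 5869  → 10.0216
Σ rows: total corner-gray = 28896  → 49.3411 mm³

49.341


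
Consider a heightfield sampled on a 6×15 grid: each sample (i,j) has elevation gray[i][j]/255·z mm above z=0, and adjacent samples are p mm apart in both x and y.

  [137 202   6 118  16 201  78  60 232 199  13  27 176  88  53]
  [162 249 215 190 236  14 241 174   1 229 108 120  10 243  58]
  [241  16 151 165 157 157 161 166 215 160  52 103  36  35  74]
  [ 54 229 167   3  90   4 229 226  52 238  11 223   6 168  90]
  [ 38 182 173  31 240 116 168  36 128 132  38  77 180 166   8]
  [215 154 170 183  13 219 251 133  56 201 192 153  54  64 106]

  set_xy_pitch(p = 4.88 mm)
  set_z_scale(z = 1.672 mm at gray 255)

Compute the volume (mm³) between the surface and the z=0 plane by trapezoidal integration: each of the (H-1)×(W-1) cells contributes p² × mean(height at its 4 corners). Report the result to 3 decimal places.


1411.068

height_mm = gray/255 × 1.672; cell vol = 4.88² × mean(4 corners)
unit = 4.88² × 1.672 / (4×255) = 0.0390369 mm³ per gray-sum
row 0: Σ corner-gray over 14 cells = 7302  → 285.0477
row 1: Σ corner-gray over 14 cells = 7743  → 302.2630
row 2: Σ corner-gray over 14 cells = 6899  → 269.3158
row 3: Σ corner-gray over 14 cells = 6816  → 266.0758
row 4: Σ corner-gray over 14 cells = 7387  → 288.3659
Σ rows: total corner-gray = 36147  → 1411.0682 mm³


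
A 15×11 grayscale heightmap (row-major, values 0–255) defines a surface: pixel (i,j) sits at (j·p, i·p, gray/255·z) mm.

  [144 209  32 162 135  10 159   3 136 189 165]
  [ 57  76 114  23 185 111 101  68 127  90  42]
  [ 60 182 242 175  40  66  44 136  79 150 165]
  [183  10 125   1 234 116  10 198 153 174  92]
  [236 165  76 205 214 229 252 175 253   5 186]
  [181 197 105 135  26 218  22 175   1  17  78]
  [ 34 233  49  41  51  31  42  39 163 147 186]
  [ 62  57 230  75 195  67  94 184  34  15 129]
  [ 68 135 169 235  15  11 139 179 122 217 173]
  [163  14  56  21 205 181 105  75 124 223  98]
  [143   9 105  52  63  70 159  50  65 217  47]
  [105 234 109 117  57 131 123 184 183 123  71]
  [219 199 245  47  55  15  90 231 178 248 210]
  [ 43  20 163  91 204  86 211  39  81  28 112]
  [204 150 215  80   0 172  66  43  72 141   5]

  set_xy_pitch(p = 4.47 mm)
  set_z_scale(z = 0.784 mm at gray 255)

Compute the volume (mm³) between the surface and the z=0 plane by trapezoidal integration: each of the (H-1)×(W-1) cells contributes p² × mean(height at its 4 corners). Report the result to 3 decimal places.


height_mm = gray/255 × 0.784; cell vol = 4.47² × mean(4 corners)
unit = 4.47² × 0.784 / (4×255) = 0.0153579 mm³ per gray-sum
row 0: Σ corner-gray over 10 cells = 4268  → 65.5474
row 1: Σ corner-gray over 10 cells = 4342  → 66.6839
row 2: Σ corner-gray over 10 cells = 4770  → 73.2570
row 3: Σ corner-gray over 10 cells = 5887  → 90.4118
row 4: Σ corner-gray over 10 cells = 5621  → 86.3266
row 5: Σ corner-gray over 10 cells = 3863  → 59.3274
row 6: Σ corner-gray over 10 cells = 3905  → 59.9725
row 7: Σ corner-gray over 10 cells = 4778  → 73.3799
row 8: Σ corner-gray over 10 cells = 4954  → 76.0829
row 9: Σ corner-gray over 10 cells = 4039  → 62.0304
row 10: Σ corner-gray over 10 cells = 4468  → 68.6190
row 11: Σ corner-gray over 10 cells = 5743  → 88.2002
row 12: Σ corner-gray over 10 cells = 5046  → 77.4958
row 13: Σ corner-gray over 10 cells = 4088  → 62.7830
Σ rows: total corner-gray = 65772  → 1010.1177 mm³

1010.118


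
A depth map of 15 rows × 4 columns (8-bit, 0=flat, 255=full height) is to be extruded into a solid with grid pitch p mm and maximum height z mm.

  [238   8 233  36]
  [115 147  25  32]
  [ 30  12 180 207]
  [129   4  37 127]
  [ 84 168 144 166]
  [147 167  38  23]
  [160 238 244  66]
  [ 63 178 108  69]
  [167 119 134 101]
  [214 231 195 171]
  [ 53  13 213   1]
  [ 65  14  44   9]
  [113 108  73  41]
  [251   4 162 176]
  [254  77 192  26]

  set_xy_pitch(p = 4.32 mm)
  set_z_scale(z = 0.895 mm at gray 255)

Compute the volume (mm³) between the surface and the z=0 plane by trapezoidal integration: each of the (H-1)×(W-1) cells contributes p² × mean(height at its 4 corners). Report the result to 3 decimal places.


313.326

height_mm = gray/255 × 0.895; cell vol = 4.32² × mean(4 corners)
unit = 4.32² × 0.895 / (4×255) = 0.0163753 mm³ per gray-sum
row 0: Σ corner-gray over 3 cells = 1247  → 20.4201
row 1: Σ corner-gray over 3 cells = 1112  → 18.2094
row 2: Σ corner-gray over 3 cells = 959  → 15.7040
row 3: Σ corner-gray over 3 cells = 1212  → 19.8469
row 4: Σ corner-gray over 3 cells = 1454  → 23.8097
row 5: Σ corner-gray over 3 cells = 1770  → 28.9844
row 6: Σ corner-gray over 3 cells = 1894  → 31.0149
row 7: Σ corner-gray over 3 cells = 1478  → 24.2028
row 8: Σ corner-gray over 3 cells = 2011  → 32.9308
row 9: Σ corner-gray over 3 cells = 1743  → 28.5422
row 10: Σ corner-gray over 3 cells = 696  → 11.3972
row 11: Σ corner-gray over 3 cells = 706  → 11.5610
row 12: Σ corner-gray over 3 cells = 1275  → 20.8786
row 13: Σ corner-gray over 3 cells = 1577  → 25.8239
Σ rows: total corner-gray = 19134  → 313.3258 mm³
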